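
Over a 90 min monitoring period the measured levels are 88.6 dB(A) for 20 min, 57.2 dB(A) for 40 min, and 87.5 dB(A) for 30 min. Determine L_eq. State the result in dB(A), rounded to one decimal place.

85.4 dB(A)

The energy average is taken in the linear domain: L_eq = 10·log₁₀[(Σ tᵢ·10^(Lᵢ/10))/T], T = 90 min.
Σ tᵢ·10^(Lᵢ/10) = 20·10^(88.6/10) + 40·10^(57.2/10) + 30·10^(87.5/10) = 3.138e+10.
L_eq = 10·log₁₀(3.138e+10/90) = 85.42 dB(A).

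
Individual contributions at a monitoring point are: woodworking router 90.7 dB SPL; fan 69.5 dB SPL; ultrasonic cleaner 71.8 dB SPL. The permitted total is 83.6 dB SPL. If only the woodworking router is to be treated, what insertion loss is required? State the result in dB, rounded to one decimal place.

The untreated sources together contribute 10^(69.5/10) + 10^(71.8/10) = 2.405e+07, i.e. 73.81 dB SPL.
To meet 83.6 dB SPL overall, the treated woodworking router may contribute at most 10^(83.6/10) − 2.405e+07 = 2.050e+08, i.e. 83.12 dB SPL.
Required insertion loss = 90.7 − 83.12 = 7.58 dB.

7.6 dB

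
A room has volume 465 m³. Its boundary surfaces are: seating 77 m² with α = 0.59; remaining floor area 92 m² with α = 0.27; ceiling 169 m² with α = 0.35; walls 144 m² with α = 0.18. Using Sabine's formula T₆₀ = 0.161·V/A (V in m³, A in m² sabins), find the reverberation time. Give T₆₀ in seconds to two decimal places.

Total absorption A = 77·0.59 + 92·0.27 + 169·0.35 + 144·0.18 = 155.34 m² sabins.
T₆₀ = 0.161 × 465 / 155.34 = 0.482 s.

0.48 s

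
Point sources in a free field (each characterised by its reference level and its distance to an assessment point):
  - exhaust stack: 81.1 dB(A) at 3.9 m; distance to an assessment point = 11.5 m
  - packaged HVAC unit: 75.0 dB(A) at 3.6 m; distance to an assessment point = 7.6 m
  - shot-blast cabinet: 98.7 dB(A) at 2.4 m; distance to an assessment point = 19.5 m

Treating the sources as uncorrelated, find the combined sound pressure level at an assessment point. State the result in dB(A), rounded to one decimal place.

Apply inverse-square spreading to bring every level to the receiver, then sum 10^(L/10).
exhaust stack: 81.1 − 20·log₁₀(11.5/3.9) = 81.1 − 9.39 = 71.71 dB(A).
packaged HVAC unit: 75.0 − 20·log₁₀(7.6/3.6) = 75.0 − 6.49 = 68.51 dB(A).
shot-blast cabinet: 98.7 − 20·log₁₀(19.5/2.4) = 98.7 − 18.20 = 80.50 dB(A).
Σ 10^(L/10) = 1.342e+08 → L_total = 10·log₁₀(1.342e+08) = 81.28 dB(A).

81.3 dB(A)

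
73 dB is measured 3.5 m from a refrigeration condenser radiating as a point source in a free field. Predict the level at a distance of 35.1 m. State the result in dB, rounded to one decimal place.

Point-source attenuation: ΔL = 20·log₁₀(r₂/r₁) = 20·log₁₀(35.1/3.5) = 20.025 dB.
L₂ = 73 − 20·log₁₀(35.1/3.5) = 73 − 20.025 = 52.98 dB.

53.0 dB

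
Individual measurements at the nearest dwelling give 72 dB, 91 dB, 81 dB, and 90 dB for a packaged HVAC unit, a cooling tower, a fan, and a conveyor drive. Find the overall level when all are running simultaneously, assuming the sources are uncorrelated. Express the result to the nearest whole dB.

For uncorrelated sources the intensities add, so convert each level to linear form, sum, and take 10·log₁₀ of the total.
Σ 10^(L/10) = 10^(72/10) + 10^(91/10) + 10^(81/10) + 10^(90/10) = 2.401e+09.
L_total = 10·log₁₀(2.401e+09) = 93.80 dB.

94 dB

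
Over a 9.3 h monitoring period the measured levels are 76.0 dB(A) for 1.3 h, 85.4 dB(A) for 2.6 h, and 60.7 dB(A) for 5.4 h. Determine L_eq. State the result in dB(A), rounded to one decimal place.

L_eq = 10·log₁₀[(1/T)·Σ tᵢ·10^(Lᵢ/10)] with T = 9.3 h.
Σ tᵢ·10^(Lᵢ/10) = 1.3·10^(76.0/10) + 2.6·10^(85.4/10) + 5.4·10^(60.7/10) = 9.596e+08.
L_eq = 10·log₁₀(9.596e+08/9.3) = 80.14 dB(A).

80.1 dB(A)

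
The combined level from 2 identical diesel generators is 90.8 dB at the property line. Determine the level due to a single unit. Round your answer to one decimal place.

87.8 dB

For N identical incoherent sources L_total = L₁ + 10·log₁₀ N, so L₁ = 90.8 − 10·log₁₀(2) = 90.8 − 3.010.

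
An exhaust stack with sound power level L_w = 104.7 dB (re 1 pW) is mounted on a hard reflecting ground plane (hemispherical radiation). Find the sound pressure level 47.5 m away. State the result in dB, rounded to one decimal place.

Free-field hemispherical radiation: L_p = L_w − 10·log₁₀(2π·r²), r = 47.5 m.
2π·r² = 1.418e+04 m², 10·log₁₀ of that is 41.516 dB.
L_p = 104.7 − 41.516 = 63.18 dB.

63.2 dB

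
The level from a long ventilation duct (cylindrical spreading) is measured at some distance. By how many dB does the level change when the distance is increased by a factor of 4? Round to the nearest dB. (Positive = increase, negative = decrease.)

A line source loses 3 dB per doubling of distance; generally ΔL = −10·log₁₀(r₂/r₁).
ΔL = −10·log₁₀(4) = -6.02 dB.

-6 dB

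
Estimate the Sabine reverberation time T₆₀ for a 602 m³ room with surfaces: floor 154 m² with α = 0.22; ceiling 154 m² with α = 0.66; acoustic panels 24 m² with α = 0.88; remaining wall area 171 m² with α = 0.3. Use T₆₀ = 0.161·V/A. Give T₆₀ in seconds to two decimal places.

0.47 s

A = Σ Sᵢαᵢ = 154·0.22 + 154·0.66 + 24·0.88 + 171·0.3 = 207.94 m².
T₆₀ = 0.161 × 602 / 207.94 = 0.466 s.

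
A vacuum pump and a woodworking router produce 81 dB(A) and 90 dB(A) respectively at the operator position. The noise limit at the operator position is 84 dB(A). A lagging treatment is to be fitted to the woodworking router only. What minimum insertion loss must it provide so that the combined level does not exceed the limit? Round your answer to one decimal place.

9.0 dB

Fixed contribution from the other source: Σ 10^(L/10) = 10^(81/10) = 1.259e+08 (81.00 dB(A)).
To meet 84 dB(A) overall, the treated woodworking router may contribute at most 10^(84/10) − 1.259e+08 = 1.253e+08, i.e. 80.98 dB(A).
So the woodworking router must be reduced from 90 to 80.98 dB(A): IL = 9.02 dB.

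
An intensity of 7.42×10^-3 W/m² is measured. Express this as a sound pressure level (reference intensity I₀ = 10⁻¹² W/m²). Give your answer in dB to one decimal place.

98.7 dB

I/I₀ = 7.42×10^-3/10⁻¹² = 7.42×10^9, and L = 10·log₁₀(I/I₀).
L = 10·(0.8704 + 9) = 98.70 dB.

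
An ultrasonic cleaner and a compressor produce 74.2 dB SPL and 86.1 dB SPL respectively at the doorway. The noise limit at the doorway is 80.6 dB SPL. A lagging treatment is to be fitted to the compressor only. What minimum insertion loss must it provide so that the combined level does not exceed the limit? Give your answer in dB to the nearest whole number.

7 dB

Fixed contribution from the other source: Σ 10^(L/10) = 10^(74.2/10) = 2.630e+07 (74.20 dB SPL).
The limit corresponds to 10^(80.6/10) = 1.148e+08; subtracting the fixed part leaves 8.851e+07 for the compressor, i.e. 79.47 dB SPL.
So the compressor must be reduced from 86.1 to 79.47 dB SPL: IL = 6.63 dB.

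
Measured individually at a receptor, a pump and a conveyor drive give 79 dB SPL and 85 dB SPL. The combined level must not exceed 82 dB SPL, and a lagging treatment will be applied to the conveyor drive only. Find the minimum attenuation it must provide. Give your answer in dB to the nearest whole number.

6 dB

Fixed contribution from the other source: Σ 10^(L/10) = 10^(79/10) = 7.943e+07 (79.00 dB SPL).
The limit corresponds to 10^(82/10) = 1.585e+08; subtracting the fixed part leaves 7.906e+07 for the conveyor drive, i.e. 78.98 dB SPL.
So the conveyor drive must be reduced from 85 to 78.98 dB SPL: IL = 6.02 dB.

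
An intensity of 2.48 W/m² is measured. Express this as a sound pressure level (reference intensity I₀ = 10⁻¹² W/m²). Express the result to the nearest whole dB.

Dividing by I₀ shifts the exponent by 12: I/I₀ = 2.48×10^12.
L = 10·(0.3945 + 12) = 123.94 dB.

124 dB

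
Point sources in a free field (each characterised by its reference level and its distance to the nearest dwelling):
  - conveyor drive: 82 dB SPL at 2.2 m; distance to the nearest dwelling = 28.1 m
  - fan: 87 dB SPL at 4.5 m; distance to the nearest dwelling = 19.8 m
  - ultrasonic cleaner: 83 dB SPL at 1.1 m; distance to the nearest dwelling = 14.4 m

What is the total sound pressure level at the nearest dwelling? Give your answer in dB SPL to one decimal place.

74.5 dB SPL

Apply inverse-square spreading to bring every level to the receiver, then sum 10^(L/10).
conveyor drive: 82 − 20·log₁₀(28.1/2.2) = 82 − 22.13 = 59.87 dB SPL.
fan: 87 − 20·log₁₀(19.8/4.5) = 87 − 12.87 = 74.13 dB SPL.
ultrasonic cleaner: 83 − 20·log₁₀(14.4/1.1) = 83 − 22.34 = 60.66 dB SPL.
Σ 10^(L/10) = 2.802e+07 → L_total = 10·log₁₀(2.802e+07) = 74.48 dB SPL.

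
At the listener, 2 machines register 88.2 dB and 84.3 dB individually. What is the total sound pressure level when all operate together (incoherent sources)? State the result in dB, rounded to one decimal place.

For uncorrelated sources the intensities add, so convert each level to linear form, sum, and take 10·log₁₀ of the total.
Σ 10^(L/10) = 10^(88.2/10) + 10^(84.3/10) = 9.298e+08.
L_total = 10·log₁₀(9.298e+08) = 89.68 dB.

89.7 dB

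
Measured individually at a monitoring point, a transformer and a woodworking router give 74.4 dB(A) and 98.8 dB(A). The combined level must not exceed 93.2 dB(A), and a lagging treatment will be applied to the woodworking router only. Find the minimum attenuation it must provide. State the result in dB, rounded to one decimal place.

5.7 dB

Everything except the woodworking router sums to 10^(74.4/10) = 2.754e+07 in linear terms, 74.40 dB(A).
The limit corresponds to 10^(93.2/10) = 2.089e+09; subtracting the fixed part leaves 2.062e+09 for the woodworking router, i.e. 93.14 dB(A).
Required insertion loss = 98.8 − 93.14 = 5.66 dB.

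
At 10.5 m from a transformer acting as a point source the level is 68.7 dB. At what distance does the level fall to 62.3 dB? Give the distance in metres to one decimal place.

The 6.4 dB drop corresponds to a distance ratio of 10^(6.4/20) for a point source.
r₂ = 10.5·10^((68.7−62.3)/20) = 10.5·10^(6.4/20) = 21.94 m.

21.9 m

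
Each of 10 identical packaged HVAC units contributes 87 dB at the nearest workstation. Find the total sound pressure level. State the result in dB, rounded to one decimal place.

97.0 dB

With 10 equal, uncorrelated contributions the intensity is 10× that of one unit, giving a rise of 10·log₁₀ 10.
L_total = 87 + 10·log₁₀(10) = 87 + 10.000 = 97.00 dB.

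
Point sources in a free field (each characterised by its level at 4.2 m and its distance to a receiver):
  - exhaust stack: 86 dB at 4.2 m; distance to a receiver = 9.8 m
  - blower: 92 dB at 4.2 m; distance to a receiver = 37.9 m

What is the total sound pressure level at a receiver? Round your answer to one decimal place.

Apply inverse-square spreading to bring every level to the receiver, then sum 10^(L/10).
exhaust stack: 86 − 20·log₁₀(9.8/4.2) = 86 − 7.36 = 78.64 dB.
blower: 92 − 20·log₁₀(37.9/4.2) = 92 − 19.11 = 72.89 dB.
Σ 10^(L/10) = 9.259e+07 → L_total = 10·log₁₀(9.259e+07) = 79.67 dB.

79.7 dB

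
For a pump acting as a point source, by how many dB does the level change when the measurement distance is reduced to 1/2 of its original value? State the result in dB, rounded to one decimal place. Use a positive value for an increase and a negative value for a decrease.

+6.0 dB

With spherical spreading the level changes by −20·log₁₀(r₂/r₁).
ΔL = −20·log₁₀(0.5) = +6.02 dB.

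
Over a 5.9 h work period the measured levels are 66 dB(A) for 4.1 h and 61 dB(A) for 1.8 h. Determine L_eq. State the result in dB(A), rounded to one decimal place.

65.0 dB(A)

L_eq = 10·log₁₀[(1/T)·Σ tᵢ·10^(Lᵢ/10)] with T = 5.9 h.
Σ tᵢ·10^(Lᵢ/10) = 4.1·10^(66/10) + 1.8·10^(61/10) = 1.859e+07.
L_eq = 10·log₁₀(1.859e+07/5.9) = 64.98 dB(A).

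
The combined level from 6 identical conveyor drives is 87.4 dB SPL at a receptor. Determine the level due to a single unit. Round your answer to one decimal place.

6 equal contributions raise the level by 10·log₁₀ 6 = 7.782 dB, so each unit alone gives 87.4 − 7.782.

79.6 dB SPL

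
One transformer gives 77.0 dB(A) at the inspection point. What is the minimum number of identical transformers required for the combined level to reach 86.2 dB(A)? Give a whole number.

The shortfall is 86.2 − 77.0 = 9.2 dB, and N units add 10·log₁₀ N, so need 10·log₁₀ N ≥ 9.2.
N ≥ 10^(9.2/10) = 8.318, so N = 9.

9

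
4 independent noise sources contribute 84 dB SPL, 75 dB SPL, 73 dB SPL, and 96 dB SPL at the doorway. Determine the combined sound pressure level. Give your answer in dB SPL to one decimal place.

96.3 dB SPL

For uncorrelated sources the intensities add, so convert each level to linear form, sum, and take 10·log₁₀ of the total.
Σ 10^(L/10) = 10^(84/10) + 10^(75/10) + 10^(73/10) + 10^(96/10) = 4.284e+09.
L_total = 10·log₁₀(4.284e+09) = 96.32 dB SPL.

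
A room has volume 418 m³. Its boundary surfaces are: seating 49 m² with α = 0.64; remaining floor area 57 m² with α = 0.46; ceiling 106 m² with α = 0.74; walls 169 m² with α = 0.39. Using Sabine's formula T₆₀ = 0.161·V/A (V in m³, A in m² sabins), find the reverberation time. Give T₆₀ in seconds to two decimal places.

0.33 s

Summing Sᵢαᵢ: 49·0.64 + 57·0.46 + 106·0.74 + 169·0.39 = 201.93 m².
T₆₀ = 0.161 × 418 / 201.93 = 0.333 s.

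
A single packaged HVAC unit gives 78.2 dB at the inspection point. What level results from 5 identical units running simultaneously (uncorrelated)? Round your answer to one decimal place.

85.2 dB

With 5 equal, uncorrelated contributions the intensity is 5× that of one unit, giving a rise of 10·log₁₀ 5.
L_total = 78.2 + 10·log₁₀(5) = 78.2 + 6.990 = 85.19 dB.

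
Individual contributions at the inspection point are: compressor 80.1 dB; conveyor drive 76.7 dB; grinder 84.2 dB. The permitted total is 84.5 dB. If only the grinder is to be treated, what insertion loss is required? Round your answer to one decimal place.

3.0 dB

Fixed contribution from the other sources: Σ 10^(L/10) = 10^(80.1/10) + 10^(76.7/10) = 1.491e+08 (81.73 dB).
To meet 84.5 dB overall, the treated grinder may contribute at most 10^(84.5/10) − 1.491e+08 = 1.327e+08, i.e. 81.23 dB.
Required insertion loss = 84.2 − 81.23 = 2.97 dB.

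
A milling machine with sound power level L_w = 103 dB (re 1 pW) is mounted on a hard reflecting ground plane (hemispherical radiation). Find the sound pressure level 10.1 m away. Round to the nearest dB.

The power spreads over a hemisphere of area 2π·r², so L_p = L_w − 10·log₁₀(2π·r²).
2π·r² = 640.9 m², 10·log₁₀ of that is 28.068 dB.
L_p = 103 − 28.068 = 74.93 dB.

75 dB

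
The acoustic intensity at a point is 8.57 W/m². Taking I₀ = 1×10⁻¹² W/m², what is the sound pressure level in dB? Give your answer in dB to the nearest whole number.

I/I₀ = 8.57/10⁻¹² = 8.57×10^12, and L = 10·log₁₀(I/I₀).
L = 10·(0.9330 + 12) = 129.33 dB.

129 dB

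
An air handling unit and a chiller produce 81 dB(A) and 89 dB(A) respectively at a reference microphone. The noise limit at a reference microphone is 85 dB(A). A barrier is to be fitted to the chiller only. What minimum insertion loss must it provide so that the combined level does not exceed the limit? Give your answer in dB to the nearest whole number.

Everything except the chiller sums to 10^(81/10) = 1.259e+08 in linear terms, 81.00 dB(A).
To meet 85 dB(A) overall, the treated chiller may contribute at most 10^(85/10) − 1.259e+08 = 1.903e+08, i.e. 82.80 dB(A).
Required insertion loss = 89 − 82.80 = 6.20 dB.

6 dB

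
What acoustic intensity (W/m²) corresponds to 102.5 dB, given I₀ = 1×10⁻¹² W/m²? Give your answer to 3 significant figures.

0.0178 W/m²

L = 10·log₁₀(I/I₀) ⇒ I = I₀·10^(L/10) = 10⁻¹² × 10^10.25.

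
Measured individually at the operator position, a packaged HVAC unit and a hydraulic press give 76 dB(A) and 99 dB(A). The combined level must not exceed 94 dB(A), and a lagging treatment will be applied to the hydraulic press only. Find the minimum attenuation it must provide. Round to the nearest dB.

Fixed contribution from the other source: Σ 10^(L/10) = 10^(76/10) = 3.981e+07 (76.00 dB(A)).
The limit corresponds to 10^(94/10) = 2.512e+09; subtracting the fixed part leaves 2.472e+09 for the hydraulic press, i.e. 93.93 dB(A).
So the hydraulic press must be reduced from 99 to 93.93 dB(A): IL = 5.07 dB.

5 dB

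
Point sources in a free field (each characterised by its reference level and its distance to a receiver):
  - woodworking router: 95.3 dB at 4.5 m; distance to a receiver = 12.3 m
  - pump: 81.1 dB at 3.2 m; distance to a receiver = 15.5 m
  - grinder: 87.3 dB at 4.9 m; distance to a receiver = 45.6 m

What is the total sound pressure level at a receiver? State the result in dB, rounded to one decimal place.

Apply inverse-square spreading to bring every level to the receiver, then sum 10^(L/10).
woodworking router: 95.3 − 20·log₁₀(12.3/4.5) = 95.3 − 8.73 = 86.57 dB.
pump: 81.1 − 20·log₁₀(15.5/3.2) = 81.1 − 13.70 = 67.40 dB.
grinder: 87.3 − 20·log₁₀(45.6/4.9) = 87.3 − 19.38 = 67.92 dB.
Σ 10^(L/10) = 4.652e+08 → L_total = 10·log₁₀(4.652e+08) = 86.68 dB.

86.7 dB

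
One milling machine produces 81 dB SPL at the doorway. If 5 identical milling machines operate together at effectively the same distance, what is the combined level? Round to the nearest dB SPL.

88 dB SPL

L_total = L₁ + 10·log₁₀ N for N identical incoherent sources.
L_total = 81 + 10·log₁₀(5) = 81 + 6.990 = 87.99 dB SPL.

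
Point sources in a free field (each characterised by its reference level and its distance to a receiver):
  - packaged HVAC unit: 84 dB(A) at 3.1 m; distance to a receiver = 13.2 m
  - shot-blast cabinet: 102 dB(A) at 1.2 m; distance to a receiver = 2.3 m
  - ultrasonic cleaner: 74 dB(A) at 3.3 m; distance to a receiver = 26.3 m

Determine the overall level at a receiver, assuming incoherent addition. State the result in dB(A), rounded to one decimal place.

Propagate each source to the receiver with L = L_ref − 20·log₁₀(r/r_ref), then add intensities.
packaged HVAC unit: 84 − 20·log₁₀(13.2/3.1) = 84 − 12.58 = 71.42 dB(A).
shot-blast cabinet: 102 − 20·log₁₀(2.3/1.2) = 102 − 5.65 = 96.35 dB(A).
ultrasonic cleaner: 74 − 20·log₁₀(26.3/3.3) = 74 − 18.03 = 55.97 dB(A).
Σ 10^(L/10) = 4.329e+09 → L_total = 10·log₁₀(4.329e+09) = 96.36 dB(A).

96.4 dB(A)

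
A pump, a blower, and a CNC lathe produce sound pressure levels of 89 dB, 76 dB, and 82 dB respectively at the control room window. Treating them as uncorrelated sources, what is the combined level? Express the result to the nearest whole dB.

90 dB

For uncorrelated sources the intensities add, so convert each level to linear form, sum, and take 10·log₁₀ of the total.
Σ 10^(L/10) = 10^(89/10) + 10^(76/10) + 10^(82/10) = 9.926e+08.
L_total = 10·log₁₀(9.926e+08) = 89.97 dB.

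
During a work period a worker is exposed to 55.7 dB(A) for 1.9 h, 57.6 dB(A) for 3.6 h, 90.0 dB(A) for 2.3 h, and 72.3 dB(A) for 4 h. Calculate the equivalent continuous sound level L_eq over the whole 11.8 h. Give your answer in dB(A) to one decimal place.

The energy average is taken in the linear domain: L_eq = 10·log₁₀[(Σ tᵢ·10^(Lᵢ/10))/T], T = 11.8 h.
Σ tᵢ·10^(Lᵢ/10) = 1.9·10^(55.7/10) + 3.6·10^(57.6/10) + 2.3·10^(90.0/10) + 4·10^(72.3/10) = 2.371e+09.
L_eq = 10·log₁₀(2.371e+09/11.8) = 83.03 dB(A).

83.0 dB(A)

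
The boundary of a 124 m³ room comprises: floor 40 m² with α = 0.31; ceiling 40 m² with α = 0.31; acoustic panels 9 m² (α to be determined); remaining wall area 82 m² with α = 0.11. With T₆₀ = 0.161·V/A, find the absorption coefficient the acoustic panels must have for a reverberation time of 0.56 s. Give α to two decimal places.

From T₆₀ = 0.161·V/A, the target T₆₀ = 0.56 s needs A = 0.161·124/0.56 = 35.65 m².
Absorption from the other surfaces = 40·0.31 + 40·0.31 + 82·0.11 = 33.82 m², so the acoustic panels must supply 1.83 m² over 9 m².
α = 1.83/9 = 0.203.

0.20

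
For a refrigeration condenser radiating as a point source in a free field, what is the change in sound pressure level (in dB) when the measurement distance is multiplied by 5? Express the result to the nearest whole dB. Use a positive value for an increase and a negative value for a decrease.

Point-source spreading: ΔL = −20·log₁₀(r₂/r₁).
ΔL = −20·log₁₀(5) = -13.98 dB.

-14 dB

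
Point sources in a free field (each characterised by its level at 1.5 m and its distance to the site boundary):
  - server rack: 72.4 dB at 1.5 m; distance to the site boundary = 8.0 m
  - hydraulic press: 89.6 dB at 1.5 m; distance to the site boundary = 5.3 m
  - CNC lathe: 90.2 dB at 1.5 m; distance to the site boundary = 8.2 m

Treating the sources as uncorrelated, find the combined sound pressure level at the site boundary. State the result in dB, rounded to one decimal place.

80.4 dB

Apply inverse-square spreading to bring every level to the receiver, then sum 10^(L/10).
server rack: 72.4 − 20·log₁₀(8.0/1.5) = 72.4 − 14.54 = 57.86 dB.
hydraulic press: 89.6 − 20·log₁₀(5.3/1.5) = 89.6 − 10.96 = 78.64 dB.
CNC lathe: 90.2 − 20·log₁₀(8.2/1.5) = 90.2 − 14.75 = 75.45 dB.
Σ 10^(L/10) = 1.087e+08 → L_total = 10·log₁₀(1.087e+08) = 80.36 dB.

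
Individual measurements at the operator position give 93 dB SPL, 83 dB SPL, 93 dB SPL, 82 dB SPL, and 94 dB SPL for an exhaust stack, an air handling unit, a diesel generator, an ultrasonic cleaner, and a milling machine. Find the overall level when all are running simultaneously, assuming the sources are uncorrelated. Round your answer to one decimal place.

For uncorrelated sources the intensities add, so convert each level to linear form, sum, and take 10·log₁₀ of the total.
Σ 10^(L/10) = 10^(93/10) + 10^(83/10) + 10^(93/10) + 10^(82/10) + 10^(94/10) = 6.860e+09.
L_total = 10·log₁₀(6.860e+09) = 98.36 dB SPL.

98.4 dB SPL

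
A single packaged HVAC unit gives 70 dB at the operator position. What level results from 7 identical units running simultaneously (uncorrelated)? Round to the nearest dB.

N identical incoherent sources raise the level by 10·log₁₀ N.
L_total = 70 + 10·log₁₀(7) = 70 + 8.451 = 78.45 dB.

78 dB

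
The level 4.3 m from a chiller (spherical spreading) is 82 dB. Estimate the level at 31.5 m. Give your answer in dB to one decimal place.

Spherical spreading from a point source gives a 20·log₁₀(r₂/r₁) drop.
L₂ = 82 − 20·log₁₀(31.5/4.3) = 82 − 17.297 = 64.70 dB.

64.7 dB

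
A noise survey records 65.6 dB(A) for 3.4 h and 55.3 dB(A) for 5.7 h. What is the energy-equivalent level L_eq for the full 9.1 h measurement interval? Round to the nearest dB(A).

62 dB(A)

The energy average is taken in the linear domain: L_eq = 10·log₁₀[(Σ tᵢ·10^(Lᵢ/10))/T], T = 9.1 h.
Σ tᵢ·10^(Lᵢ/10) = 3.4·10^(65.6/10) + 5.7·10^(55.3/10) = 1.428e+07.
L_eq = 10·log₁₀(1.428e+07/9.1) = 61.96 dB(A).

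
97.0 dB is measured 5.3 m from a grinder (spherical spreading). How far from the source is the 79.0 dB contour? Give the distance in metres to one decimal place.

42.1 m

Point-source spreading drops the level by 20·log₁₀(r₂/r₁); inverting, r₂/r₁ = 10^(ΔL/20).
r₂ = 5.3·10^((97.0−79.0)/20) = 5.3·10^(18.0/20) = 42.10 m.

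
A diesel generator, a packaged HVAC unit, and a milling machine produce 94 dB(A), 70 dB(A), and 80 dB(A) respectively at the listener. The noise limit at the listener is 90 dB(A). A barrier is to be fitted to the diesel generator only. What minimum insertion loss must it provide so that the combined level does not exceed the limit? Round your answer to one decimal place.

Fixed contribution from the other sources: Σ 10^(L/10) = 10^(70/10) + 10^(80/10) = 1.100e+08 (80.41 dB(A)).
To meet 90 dB(A) overall, the treated diesel generator may contribute at most 10^(90/10) − 1.100e+08 = 8.900e+08, i.e. 89.49 dB(A).
So the diesel generator must be reduced from 94 to 89.49 dB(A): IL = 4.51 dB.

4.5 dB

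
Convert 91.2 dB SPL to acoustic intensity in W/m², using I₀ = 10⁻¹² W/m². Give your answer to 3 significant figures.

0.00132 W/m²

L = 10·log₁₀(I/I₀) ⇒ I = I₀·10^(L/10) = 10⁻¹² × 10^9.12.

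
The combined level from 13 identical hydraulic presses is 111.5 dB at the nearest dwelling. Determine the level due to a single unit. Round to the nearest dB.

100 dB

Dividing the total intensity by 13 lowers the level by 10·log₁₀ 13 = 11.139 dB: L₁ = 111.5 − 11.139.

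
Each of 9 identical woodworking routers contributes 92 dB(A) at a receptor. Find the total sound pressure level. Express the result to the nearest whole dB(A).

N identical incoherent sources raise the level by 10·log₁₀ N.
L_total = 92 + 10·log₁₀(9) = 92 + 9.542 = 101.54 dB(A).

102 dB(A)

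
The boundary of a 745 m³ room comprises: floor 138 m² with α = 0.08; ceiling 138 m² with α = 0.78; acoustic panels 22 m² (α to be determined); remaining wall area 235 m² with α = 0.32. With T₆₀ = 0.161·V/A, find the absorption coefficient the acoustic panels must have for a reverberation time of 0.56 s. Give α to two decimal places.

From T₆₀ = 0.161·V/A, the target T₆₀ = 0.56 s needs A = 0.161·745/0.56 = 214.19 m².
Absorption from the other surfaces = 138·0.08 + 138·0.78 + 235·0.32 = 193.88 m², so the acoustic panels must supply 20.31 m² over 22 m².
α = 20.31/22 = 0.923.

0.92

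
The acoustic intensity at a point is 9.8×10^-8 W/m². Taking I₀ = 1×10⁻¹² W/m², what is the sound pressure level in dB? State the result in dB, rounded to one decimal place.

49.9 dB

I/I₀ = 9.8×10^-8/10⁻¹² = 9.8×10^4, and L = 10·log₁₀(I/I₀).
L = 10·(0.9912 + 4) = 49.91 dB.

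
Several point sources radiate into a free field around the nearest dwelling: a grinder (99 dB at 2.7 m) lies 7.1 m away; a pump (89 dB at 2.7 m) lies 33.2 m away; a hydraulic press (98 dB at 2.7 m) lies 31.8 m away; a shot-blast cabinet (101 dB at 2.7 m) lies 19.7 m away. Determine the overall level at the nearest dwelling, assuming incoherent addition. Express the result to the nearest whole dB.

Propagate each source to the receiver with L = L_ref − 20·log₁₀(r/r_ref), then add intensities.
grinder: 99 − 20·log₁₀(7.1/2.7) = 99 − 8.40 = 90.60 dB.
pump: 89 − 20·log₁₀(33.2/2.7) = 89 − 21.80 = 67.20 dB.
hydraulic press: 98 − 20·log₁₀(31.8/2.7) = 98 − 21.42 = 76.58 dB.
shot-blast cabinet: 101 − 20·log₁₀(19.7/2.7) = 101 − 17.26 = 83.74 dB.
Σ 10^(L/10) = 1.436e+09 → L_total = 10·log₁₀(1.436e+09) = 91.57 dB.

92 dB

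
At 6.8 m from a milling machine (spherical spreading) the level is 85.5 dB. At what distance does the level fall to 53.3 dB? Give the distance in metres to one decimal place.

277.0 m

For a point source L₁ − L₂ = 20·log₁₀(r₂/r₁), so r₂ = r₁·10^((L₁−L₂)/20).
r₂ = 6.8·10^((85.5−53.3)/20) = 6.8·10^(32.2/20) = 277.02 m.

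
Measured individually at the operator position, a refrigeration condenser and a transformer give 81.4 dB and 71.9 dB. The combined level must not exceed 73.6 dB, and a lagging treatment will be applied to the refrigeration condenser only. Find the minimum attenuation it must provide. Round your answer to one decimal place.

Everything except the refrigeration condenser sums to 10^(71.9/10) = 1.549e+07 in linear terms, 71.90 dB.
The limit corresponds to 10^(73.6/10) = 2.291e+07; subtracting the fixed part leaves 7.421e+06 for the refrigeration condenser, i.e. 68.70 dB.
Required insertion loss = 81.4 − 68.70 = 12.70 dB.

12.7 dB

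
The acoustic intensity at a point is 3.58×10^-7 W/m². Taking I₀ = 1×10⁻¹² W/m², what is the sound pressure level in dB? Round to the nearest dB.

I/I₀ = 3.58×10^-7/10⁻¹² = 3.58×10^5, and L = 10·log₁₀(I/I₀).
L = 10·(0.5539 + 5) = 55.54 dB.

56 dB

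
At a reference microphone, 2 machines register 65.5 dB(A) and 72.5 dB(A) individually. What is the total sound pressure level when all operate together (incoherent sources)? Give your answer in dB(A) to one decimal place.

For uncorrelated sources the intensities add, so convert each level to linear form, sum, and take 10·log₁₀ of the total.
Σ 10^(L/10) = 10^(65.5/10) + 10^(72.5/10) = 2.133e+07.
L_total = 10·log₁₀(2.133e+07) = 73.29 dB(A).

73.3 dB(A)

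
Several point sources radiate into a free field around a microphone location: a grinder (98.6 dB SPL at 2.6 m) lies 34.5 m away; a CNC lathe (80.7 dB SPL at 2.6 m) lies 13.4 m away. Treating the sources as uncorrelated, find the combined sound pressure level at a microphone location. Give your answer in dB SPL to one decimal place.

76.6 dB SPL

Propagate each source to the receiver with L = L_ref − 20·log₁₀(r/r_ref), then add intensities.
grinder: 98.6 − 20·log₁₀(34.5/2.6) = 98.6 − 22.46 = 76.14 dB SPL.
CNC lathe: 80.7 − 20·log₁₀(13.4/2.6) = 80.7 − 14.24 = 66.46 dB SPL.
Σ 10^(L/10) = 4.557e+07 → L_total = 10·log₁₀(4.557e+07) = 76.59 dB SPL.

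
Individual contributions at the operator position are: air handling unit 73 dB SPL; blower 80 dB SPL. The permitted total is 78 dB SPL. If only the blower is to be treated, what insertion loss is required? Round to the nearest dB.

4 dB

Everything except the blower sums to 10^(73/10) = 1.995e+07 in linear terms, 73.00 dB SPL.
To meet 78 dB SPL overall, the treated blower may contribute at most 10^(78/10) − 1.995e+07 = 4.314e+07, i.e. 76.35 dB SPL.
Required insertion loss = 80 − 76.35 = 3.65 dB.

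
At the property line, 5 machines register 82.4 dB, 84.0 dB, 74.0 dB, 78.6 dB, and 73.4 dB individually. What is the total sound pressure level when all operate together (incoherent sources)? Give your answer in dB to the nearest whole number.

87 dB

Incoherent sources combine by intensity addition: L_total = 10·log₁₀(Σ 10^(L_i/10)).
Σ 10^(L/10) = 10^(82.4/10) + 10^(84.0/10) + 10^(74.0/10) + 10^(78.6/10) + 10^(73.4/10) = 5.444e+08.
L_total = 10·log₁₀(5.444e+08) = 87.36 dB.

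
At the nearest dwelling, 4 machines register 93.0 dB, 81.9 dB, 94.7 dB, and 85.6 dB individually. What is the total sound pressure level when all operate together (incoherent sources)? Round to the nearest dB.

97 dB

For uncorrelated sources the intensities add, so convert each level to linear form, sum, and take 10·log₁₀ of the total.
Σ 10^(L/10) = 10^(93.0/10) + 10^(81.9/10) + 10^(94.7/10) + 10^(85.6/10) = 5.464e+09.
L_total = 10·log₁₀(5.464e+09) = 97.38 dB.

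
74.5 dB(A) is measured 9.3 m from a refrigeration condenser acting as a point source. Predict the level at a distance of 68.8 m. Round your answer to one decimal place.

For a point source, L₂ = L₁ − 20·log₁₀(r₂/r₁).
L₂ = 74.5 − 20·log₁₀(68.8/9.3) = 74.5 − 17.382 = 57.12 dB(A).

57.1 dB(A)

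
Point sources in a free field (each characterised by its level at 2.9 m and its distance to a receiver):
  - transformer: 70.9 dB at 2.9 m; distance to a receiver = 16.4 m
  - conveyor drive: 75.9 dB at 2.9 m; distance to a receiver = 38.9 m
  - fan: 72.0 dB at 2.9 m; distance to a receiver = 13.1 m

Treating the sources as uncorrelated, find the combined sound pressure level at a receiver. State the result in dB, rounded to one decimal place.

First find each source's level at the receiver (point-source: −20·log₁₀(r/r_ref)), then combine on an intensity basis.
transformer: 70.9 − 20·log₁₀(16.4/2.9) = 70.9 − 15.05 = 55.85 dB.
conveyor drive: 75.9 − 20·log₁₀(38.9/2.9) = 75.9 − 22.55 = 53.35 dB.
fan: 72.0 − 20·log₁₀(13.1/2.9) = 72.0 − 13.10 = 58.90 dB.
Σ 10^(L/10) = 1.378e+06 → L_total = 10·log₁₀(1.378e+06) = 61.39 dB.

61.4 dB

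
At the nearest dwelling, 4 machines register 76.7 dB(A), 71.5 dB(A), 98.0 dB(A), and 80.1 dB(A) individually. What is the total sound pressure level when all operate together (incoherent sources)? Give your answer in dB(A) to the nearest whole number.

For uncorrelated sources the intensities add, so convert each level to linear form, sum, and take 10·log₁₀ of the total.
Σ 10^(L/10) = 10^(76.7/10) + 10^(71.5/10) + 10^(98.0/10) + 10^(80.1/10) = 6.473e+09.
L_total = 10·log₁₀(6.473e+09) = 98.11 dB(A).

98 dB(A)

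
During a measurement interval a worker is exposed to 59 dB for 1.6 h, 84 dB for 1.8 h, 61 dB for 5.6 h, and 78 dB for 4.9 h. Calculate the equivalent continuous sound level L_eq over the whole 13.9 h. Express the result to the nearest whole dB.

77 dB

The energy average is taken in the linear domain: L_eq = 10·log₁₀[(Σ tᵢ·10^(Lᵢ/10))/T], T = 13.9 h.
Σ tᵢ·10^(Lᵢ/10) = 1.6·10^(59/10) + 1.8·10^(84/10) + 5.6·10^(61/10) + 4.9·10^(78/10) = 7.696e+08.
L_eq = 10·log₁₀(7.696e+08/13.9) = 77.43 dB.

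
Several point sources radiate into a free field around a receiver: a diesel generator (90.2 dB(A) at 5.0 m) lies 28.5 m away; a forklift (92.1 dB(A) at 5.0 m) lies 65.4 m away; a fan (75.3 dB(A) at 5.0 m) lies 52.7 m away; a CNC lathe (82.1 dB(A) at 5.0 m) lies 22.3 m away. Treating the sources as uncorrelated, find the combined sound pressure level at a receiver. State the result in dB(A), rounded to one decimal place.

77.0 dB(A)

First find each source's level at the receiver (point-source: −20·log₁₀(r/r_ref)), then combine on an intensity basis.
diesel generator: 90.2 − 20·log₁₀(28.5/5.0) = 90.2 − 15.12 = 75.08 dB(A).
forklift: 92.1 − 20·log₁₀(65.4/5.0) = 92.1 − 22.33 = 69.77 dB(A).
fan: 75.3 − 20·log₁₀(52.7/5.0) = 75.3 − 20.46 = 54.84 dB(A).
CNC lathe: 82.1 − 20·log₁₀(22.3/5.0) = 82.1 − 12.99 = 69.11 dB(A).
Σ 10^(L/10) = 5.017e+07 → L_total = 10·log₁₀(5.017e+07) = 77.00 dB(A).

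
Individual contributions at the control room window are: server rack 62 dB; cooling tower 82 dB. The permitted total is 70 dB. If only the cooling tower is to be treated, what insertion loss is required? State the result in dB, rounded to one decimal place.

The untreated sources together contribute 10^(62/10) = 1.585e+06, i.e. 62.00 dB.
The limit corresponds to 10^(70/10) = 1.000e+07; subtracting the fixed part leaves 8.415e+06 for the cooling tower, i.e. 69.25 dB.
Required insertion loss = 82 − 69.25 = 12.75 dB.

12.7 dB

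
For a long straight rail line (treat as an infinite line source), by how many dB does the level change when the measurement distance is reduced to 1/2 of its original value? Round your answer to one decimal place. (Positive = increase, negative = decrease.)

Line-source spreading: ΔL = −10·log₁₀(r₂/r₁).
ΔL = −10·log₁₀(0.5) = +3.01 dB.

+3.0 dB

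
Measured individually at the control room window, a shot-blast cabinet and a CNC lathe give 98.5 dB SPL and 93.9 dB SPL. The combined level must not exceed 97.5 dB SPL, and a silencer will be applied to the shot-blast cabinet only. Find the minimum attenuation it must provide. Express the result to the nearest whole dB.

3 dB

Everything except the shot-blast cabinet sums to 10^(93.9/10) = 2.455e+09 in linear terms, 93.90 dB SPL.
To meet 97.5 dB SPL overall, the treated shot-blast cabinet may contribute at most 10^(97.5/10) − 2.455e+09 = 3.169e+09, i.e. 95.01 dB SPL.
Required insertion loss = 98.5 − 95.01 = 3.49 dB.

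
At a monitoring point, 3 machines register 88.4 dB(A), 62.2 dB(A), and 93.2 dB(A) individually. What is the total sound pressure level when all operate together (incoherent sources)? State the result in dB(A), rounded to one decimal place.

For uncorrelated sources the intensities add, so convert each level to linear form, sum, and take 10·log₁₀ of the total.
Σ 10^(L/10) = 10^(88.4/10) + 10^(62.2/10) + 10^(93.2/10) = 2.783e+09.
L_total = 10·log₁₀(2.783e+09) = 94.44 dB(A).

94.4 dB(A)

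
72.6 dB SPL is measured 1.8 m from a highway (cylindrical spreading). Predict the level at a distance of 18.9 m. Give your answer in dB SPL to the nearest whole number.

For a line source, L₂ = L₁ − 10·log₁₀(r₂/r₁).
L₂ = 72.6 − 10·log₁₀(18.9/1.8) = 72.6 − 10.212 = 62.39 dB SPL.

62 dB SPL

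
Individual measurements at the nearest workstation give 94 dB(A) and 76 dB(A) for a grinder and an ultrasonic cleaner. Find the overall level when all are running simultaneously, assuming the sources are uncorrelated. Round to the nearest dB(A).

For uncorrelated sources the intensities add, so convert each level to linear form, sum, and take 10·log₁₀ of the total.
Σ 10^(L/10) = 10^(94/10) + 10^(76/10) = 2.552e+09.
L_total = 10·log₁₀(2.552e+09) = 94.07 dB(A).

94 dB(A)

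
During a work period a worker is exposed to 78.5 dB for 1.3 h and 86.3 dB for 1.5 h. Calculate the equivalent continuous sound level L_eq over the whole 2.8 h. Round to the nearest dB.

84 dB

The energy average is taken in the linear domain: L_eq = 10·log₁₀[(Σ tᵢ·10^(Lᵢ/10))/T], T = 2.8 h.
Σ tᵢ·10^(Lᵢ/10) = 1.3·10^(78.5/10) + 1.5·10^(86.3/10) = 7.319e+08.
L_eq = 10·log₁₀(7.319e+08/2.8) = 84.17 dB.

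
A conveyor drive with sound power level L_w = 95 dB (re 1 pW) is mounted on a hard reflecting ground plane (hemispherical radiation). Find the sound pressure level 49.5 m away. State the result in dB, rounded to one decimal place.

53.1 dB

L_p = L_w − 10·log₁₀(2π·r²) with r = 49.5 m.
2π·r² = 1.54e+04 m², 10·log₁₀ of that is 41.874 dB.
L_p = 95 − 41.874 = 53.13 dB.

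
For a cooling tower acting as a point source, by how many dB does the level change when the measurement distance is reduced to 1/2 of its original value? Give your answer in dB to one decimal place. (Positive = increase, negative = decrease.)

A point source loses 6 dB per doubling of distance; generally ΔL = −20·log₁₀(r₂/r₁).
ΔL = −20·log₁₀(0.5) = +6.02 dB.

+6.0 dB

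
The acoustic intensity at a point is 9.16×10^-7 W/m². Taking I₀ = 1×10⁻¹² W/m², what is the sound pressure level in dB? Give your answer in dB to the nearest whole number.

60 dB

Dividing by I₀ shifts the exponent by 12: I/I₀ = 9.16×10^5.
L = 10·(0.9619 + 5) = 59.62 dB.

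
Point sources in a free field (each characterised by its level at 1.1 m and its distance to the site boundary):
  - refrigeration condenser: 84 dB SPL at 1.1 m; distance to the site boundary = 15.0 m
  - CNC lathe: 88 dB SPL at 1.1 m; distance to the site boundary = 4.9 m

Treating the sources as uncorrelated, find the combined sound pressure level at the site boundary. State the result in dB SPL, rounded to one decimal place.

Propagate each source to the receiver with L = L_ref − 20·log₁₀(r/r_ref), then add intensities.
refrigeration condenser: 84 − 20·log₁₀(15.0/1.1) = 84 − 22.69 = 61.31 dB SPL.
CNC lathe: 88 − 20·log₁₀(4.9/1.1) = 88 − 12.98 = 75.02 dB SPL.
Σ 10^(L/10) = 3.315e+07 → L_total = 10·log₁₀(3.315e+07) = 75.20 dB SPL.

75.2 dB SPL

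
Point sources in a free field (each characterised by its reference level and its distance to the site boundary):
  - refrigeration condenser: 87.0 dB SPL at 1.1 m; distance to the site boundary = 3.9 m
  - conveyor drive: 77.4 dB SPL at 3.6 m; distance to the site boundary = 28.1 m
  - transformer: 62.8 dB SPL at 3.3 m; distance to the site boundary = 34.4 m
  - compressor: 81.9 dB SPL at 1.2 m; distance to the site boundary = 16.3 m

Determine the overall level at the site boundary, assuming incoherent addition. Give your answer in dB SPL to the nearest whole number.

Apply inverse-square spreading to bring every level to the receiver, then sum 10^(L/10).
refrigeration condenser: 87.0 − 20·log₁₀(3.9/1.1) = 87.0 − 10.99 = 76.01 dB SPL.
conveyor drive: 77.4 − 20·log₁₀(28.1/3.6) = 77.4 − 17.85 = 59.55 dB SPL.
transformer: 62.8 − 20·log₁₀(34.4/3.3) = 62.8 − 20.36 = 42.44 dB SPL.
compressor: 81.9 − 20·log₁₀(16.3/1.2) = 81.9 − 22.66 = 59.24 dB SPL.
Σ 10^(L/10) = 4.163e+07 → L_total = 10·log₁₀(4.163e+07) = 76.19 dB SPL.

76 dB SPL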